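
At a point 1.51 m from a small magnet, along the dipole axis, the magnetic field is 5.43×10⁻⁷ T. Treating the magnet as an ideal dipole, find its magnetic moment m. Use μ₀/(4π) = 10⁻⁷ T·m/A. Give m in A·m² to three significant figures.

m ≈ 9.35 A·m²

On axis B = (μ₀/4π)·2m/r³, so m = Br³·4π/(μ₀·2).
m = (5.43×10⁻⁷)·(1.51)³ / (2·10⁻⁷) = 9.348 A·m².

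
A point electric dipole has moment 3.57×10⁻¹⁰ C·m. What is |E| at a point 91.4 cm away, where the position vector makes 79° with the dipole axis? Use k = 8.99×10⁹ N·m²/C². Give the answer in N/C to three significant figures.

At angle θ the dipole field magnitude is E = (kp/r³)·√(1 + 3cos²θ).
kp/r³ = (8.99×10⁹)(3.57×10⁻¹⁰) / (0.914)³ = 4.203 N/C.
√(1 + 3cos²79°) = √(1 + 3·0.0364) = √1.1092 ≈ 1.0532.
E ≈ 4.203 × 1.053 = 4.427 N/C.

E ≈ 4.43 N/C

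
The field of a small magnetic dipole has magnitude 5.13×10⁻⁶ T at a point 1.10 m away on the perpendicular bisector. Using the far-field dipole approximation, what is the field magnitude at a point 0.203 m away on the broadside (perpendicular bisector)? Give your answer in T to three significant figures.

B ≈ 8.16×10⁻⁴ T

Dipole fields scale as 1/r³ in the far field; the geometry is the same at both points.
B₂ = B₁ · (r₁/r₂)³ = 5.13×10⁻⁶ · (1.10/0.203)³.
(r₁/r₂)³ = (5.419)³ = 159.1.
B₂ ≈ 8.162×10⁻⁴ T.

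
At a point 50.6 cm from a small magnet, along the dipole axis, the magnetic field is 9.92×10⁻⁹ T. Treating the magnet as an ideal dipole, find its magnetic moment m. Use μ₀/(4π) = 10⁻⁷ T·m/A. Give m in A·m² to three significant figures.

m ≈ 0.00643 A·m²

On axis B = (μ₀/4π)·2m/r³, so m = Br³·4π/(μ₀·2).
m = (9.92×10⁻⁹)·(0.506)³ / (2·10⁻⁷) = 0.006426 A·m².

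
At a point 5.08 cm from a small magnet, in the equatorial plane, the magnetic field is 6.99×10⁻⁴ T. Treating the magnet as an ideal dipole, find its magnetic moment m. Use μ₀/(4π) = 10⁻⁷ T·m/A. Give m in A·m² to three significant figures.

m ≈ 0.916 A·m²

In the equatorial plane B = (μ₀/4π)·m/r³, so m = Br³·4π/(μ₀).
m = (6.99×10⁻⁴)·(0.0508)³ / (10⁻⁷) = 0.9164 A·m².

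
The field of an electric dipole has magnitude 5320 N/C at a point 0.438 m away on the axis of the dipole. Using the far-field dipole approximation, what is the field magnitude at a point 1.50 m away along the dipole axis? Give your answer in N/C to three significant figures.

E ≈ 132 N/C

Dipole fields scale as 1/r³ in the far field; the geometry is the same at both points.
E₂ = E₁ · (r₁/r₂)³ = 5320 · (0.438/1.50)³.
(r₁/r₂)³ = (0.292)³ = 0.0249.
E₂ ≈ 132.5 N/C.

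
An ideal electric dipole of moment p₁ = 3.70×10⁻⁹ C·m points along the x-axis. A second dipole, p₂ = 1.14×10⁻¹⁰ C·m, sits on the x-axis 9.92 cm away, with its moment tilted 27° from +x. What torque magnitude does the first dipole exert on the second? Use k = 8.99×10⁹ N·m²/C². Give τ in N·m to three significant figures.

τ ≈ 3.53×10⁻⁶ N·m

The second dipole sits on the axis of the first, so the field there is axial: E₁ = 2kp₁/r³ along +x.
E₁ = 2(8.99×10⁹)(3.70×10⁻⁹)/(0.0992)³ = 6.815×10⁴ N/C.
Torque on the second dipole: τ = p₂ E₁ sinθ.
τ = (1.14×10⁻¹⁰)(6.815×10⁴)·sin27° = 3.527×10⁻⁶ N·m.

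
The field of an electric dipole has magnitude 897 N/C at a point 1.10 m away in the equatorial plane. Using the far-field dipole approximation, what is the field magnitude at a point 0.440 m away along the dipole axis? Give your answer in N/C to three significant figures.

E ≈ 2.80×10⁴ N/C

Dipole fields scale as 1/r³ in the far field.
The axial field is twice the equatorial field at the same r, so the geometry factor is 2/1.
E₂ = E₁ · (2/1) · (r₁/r₂)³ = 897 · 2 · (1.10/0.440)³.
(r₁/r₂)³ = (2.5)³ = 15.62.
E₂ ≈ 2.803×10⁴ N/C.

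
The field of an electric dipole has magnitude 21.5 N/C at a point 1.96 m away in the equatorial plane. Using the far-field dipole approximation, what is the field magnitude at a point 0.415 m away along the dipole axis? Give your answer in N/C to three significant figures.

Dipole fields scale as 1/r³ in the far field.
The axial field is twice the equatorial field at the same r, so the geometry factor is 2/1.
E₂ = E₁ · (2/1) · (r₁/r₂)³ = 21.5 · 2 · (1.96/0.415)³.
(r₁/r₂)³ = (4.723)³ = 105.3.
E₂ ≈ 4530 N/C.

E ≈ 4530 N/C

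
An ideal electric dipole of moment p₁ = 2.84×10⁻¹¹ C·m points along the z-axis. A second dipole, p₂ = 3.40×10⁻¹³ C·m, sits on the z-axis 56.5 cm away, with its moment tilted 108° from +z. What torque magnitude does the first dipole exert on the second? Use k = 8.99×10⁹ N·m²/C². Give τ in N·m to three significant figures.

The second dipole sits on the axis of the first, so the field there is axial: E₁ = 2kp₁/r³ along +z.
E₁ = 2(8.99×10⁹)(2.84×10⁻¹¹)/(0.565)³ = 2.831 N/C.
Torque on the second dipole: τ = p₂ E₁ sinθ.
τ = (3.40×10⁻¹³)(2.831)·sin108° = 9.155×10⁻¹³ N·m.

τ ≈ 9.15×10⁻¹³ N·m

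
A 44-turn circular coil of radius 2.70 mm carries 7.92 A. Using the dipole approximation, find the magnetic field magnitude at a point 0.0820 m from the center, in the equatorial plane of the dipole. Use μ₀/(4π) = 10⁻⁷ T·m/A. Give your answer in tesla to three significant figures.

B ≈ 1.45×10⁻⁶ T

m = NIA = NIπa² = 44·(7.92)·π·(0.00270)² = 0.007981 A·m².
In the equatorial plane B = (μ₀/4π)·m/r³ (half the axial value).
B = (10⁻⁷)·(0.007981) / (0.0820)³ = 1.447×10⁻⁶ T.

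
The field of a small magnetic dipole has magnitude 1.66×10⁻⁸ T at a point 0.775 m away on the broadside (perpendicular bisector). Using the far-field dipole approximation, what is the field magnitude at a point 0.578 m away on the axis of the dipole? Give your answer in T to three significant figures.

B ≈ 8.00×10⁻⁸ T

Dipole fields scale as 1/r³ in the far field.
The axial field is twice the equatorial field at the same r, so the geometry factor is 2/1.
B₂ = B₁ · (2/1) · (r₁/r₂)³ = 1.66×10⁻⁸ · 2 · (0.775/0.578)³.
(r₁/r₂)³ = (1.341)³ = 2.411.
B₂ ≈ 8.003×10⁻⁸ T.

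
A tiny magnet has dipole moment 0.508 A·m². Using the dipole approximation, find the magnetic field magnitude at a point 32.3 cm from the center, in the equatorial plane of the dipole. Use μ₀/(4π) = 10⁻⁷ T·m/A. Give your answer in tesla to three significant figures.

In the equatorial plane B = (μ₀/4π)·m/r³ (half the axial value).
B = (10⁻⁷)·(0.508) / (0.323)³ = 1.507×10⁻⁶ T.

B ≈ 1.51×10⁻⁶ T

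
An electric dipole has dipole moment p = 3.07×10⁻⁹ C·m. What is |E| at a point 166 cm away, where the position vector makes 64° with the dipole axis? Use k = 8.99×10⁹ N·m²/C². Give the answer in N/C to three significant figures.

At angle θ the dipole field magnitude is E = (kp/r³)·√(1 + 3cos²θ).
kp/r³ = (8.99×10⁹)(3.07×10⁻⁹) / (1.66)³ = 6.034 N/C.
√(1 + 3cos²64°) = √(1 + 3·0.1922) = √1.5765 ≈ 1.2556.
E ≈ 6.034 × 1.256 = 7.576 N/C.

E ≈ 7.58 N/C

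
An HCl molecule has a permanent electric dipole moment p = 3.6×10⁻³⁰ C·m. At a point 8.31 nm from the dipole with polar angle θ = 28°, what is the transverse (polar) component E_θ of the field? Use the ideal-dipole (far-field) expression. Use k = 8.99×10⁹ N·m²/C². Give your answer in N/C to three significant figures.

For a dipole, E_θ = (kp sinθ)/r³.
kp/r³ = (8.99×10⁹)(3.60×10⁻³⁰)/(8.31×10⁻⁹)³ = 5.640×10⁴ N/C.
E_θ = 5.640×10⁴·sin28° = 2.648×10⁴ N/C.

E_θ ≈ 2.65×10⁴ N/C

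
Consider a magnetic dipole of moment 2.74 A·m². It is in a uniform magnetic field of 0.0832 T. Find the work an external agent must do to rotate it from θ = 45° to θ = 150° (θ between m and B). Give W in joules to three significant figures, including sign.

W ≈ 0.359 J

W_ext = ΔU = −mB cosθ₂ + mB cosθ₁ = mB(cosθ₁ − cosθ₂).
W = (2.74)(0.0832)·(cos45° − cos150°) = (0.2280)·(+1.5731) = 0.3586 J.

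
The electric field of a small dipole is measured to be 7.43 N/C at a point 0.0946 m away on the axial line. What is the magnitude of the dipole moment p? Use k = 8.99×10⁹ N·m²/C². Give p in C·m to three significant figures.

p ≈ 3.50×10⁻¹³ C·m

On axis E = 2kp/r³, so p = Er³/(2k).
p = (7.43)·(0.0946)³ / (2·8.99×10⁹) = 3.498×10⁻¹³ C·m.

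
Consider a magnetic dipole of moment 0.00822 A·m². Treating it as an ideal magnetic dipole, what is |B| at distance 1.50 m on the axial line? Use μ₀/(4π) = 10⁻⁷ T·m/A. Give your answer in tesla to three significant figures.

B ≈ 4.87×10⁻¹⁰ T

On axis B = (μ₀/4π)·2m/r³.
B = 2·(10⁻⁷)·(0.00822) / (1.50)³ = 4.871×10⁻¹⁰ T.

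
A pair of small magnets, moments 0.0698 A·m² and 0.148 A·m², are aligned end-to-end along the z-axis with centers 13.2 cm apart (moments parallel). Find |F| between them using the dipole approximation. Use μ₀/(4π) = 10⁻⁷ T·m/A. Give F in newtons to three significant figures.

F ≈ 2.04×10⁻⁵ N

On-axis B of dipole 1: B = (μ₀/4π)·2m₁/r³. Force on dipole 2: F = m₂·dB/dr.
dB/dr = −(μ₀/4π)·6m₁/r⁴, so |F| = (μ₀/4π)·6m₁m₂/r⁴.
F = 6(10⁻⁷)(0.0698)(0.148)/(0.132)⁴ = 2.042×10⁻⁵ N.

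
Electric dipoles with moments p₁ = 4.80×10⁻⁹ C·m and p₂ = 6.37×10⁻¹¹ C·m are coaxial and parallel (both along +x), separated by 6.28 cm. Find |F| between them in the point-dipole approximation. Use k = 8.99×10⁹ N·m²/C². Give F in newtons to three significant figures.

On-axis field of dipole 1 at distance r: E = 2kp₁/r³. Force on dipole 2 is F = p₂·dE/dr (gradient along axis).
dE/dr = −6kp₁/r⁴, so |F| = 6kp₁p₂/r⁴ (attractive for aligned moments).
F = 6(8.99×10⁹)(4.80×10⁻⁹)(6.37×10⁻¹¹)/(0.0628)⁴ = 0.001060 N.

F ≈ 0.00106 N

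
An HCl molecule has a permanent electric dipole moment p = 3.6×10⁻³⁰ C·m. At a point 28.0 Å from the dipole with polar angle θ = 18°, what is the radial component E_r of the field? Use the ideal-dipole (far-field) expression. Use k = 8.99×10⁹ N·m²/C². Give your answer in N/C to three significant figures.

E_r ≈ 2.80×10⁶ N/C

For a dipole, E_r = (2kp cosθ)/r³.
kp/r³ = (8.99×10⁹)(3.60×10⁻³⁰)/(2.80×10⁻⁹)³ = 1.474×10⁶ N/C.
E_r = 2·1.474×10⁶·cos18° = 2.804×10⁶ N/C.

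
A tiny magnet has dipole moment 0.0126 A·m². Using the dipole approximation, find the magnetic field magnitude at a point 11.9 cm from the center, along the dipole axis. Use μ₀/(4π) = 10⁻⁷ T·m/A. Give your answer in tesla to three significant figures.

B ≈ 1.50×10⁻⁶ T

On axis B = (μ₀/4π)·2m/r³.
B = 2·(10⁻⁷)·(0.0126) / (0.119)³ = 1.495×10⁻⁶ T.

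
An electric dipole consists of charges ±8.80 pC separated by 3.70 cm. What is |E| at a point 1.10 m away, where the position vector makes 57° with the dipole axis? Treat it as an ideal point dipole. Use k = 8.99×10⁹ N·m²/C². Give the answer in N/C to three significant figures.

E ≈ 0.00302 N/C

Dipole moment p = qd = (8.80×10⁻¹² C)(0.0370 m) = 3.256×10⁻¹³ C·m.
At angle θ the dipole field magnitude is E = (kp/r³)·√(1 + 3cos²θ).
kp/r³ = (8.99×10⁹)(3.256×10⁻¹³) / (1.10)³ = 0.002199 N/C.
√(1 + 3cos²57°) = √(1 + 3·0.2966) = √1.8899 ≈ 1.3747.
E ≈ 0.002199 × 1.375 = 0.003023 N/C.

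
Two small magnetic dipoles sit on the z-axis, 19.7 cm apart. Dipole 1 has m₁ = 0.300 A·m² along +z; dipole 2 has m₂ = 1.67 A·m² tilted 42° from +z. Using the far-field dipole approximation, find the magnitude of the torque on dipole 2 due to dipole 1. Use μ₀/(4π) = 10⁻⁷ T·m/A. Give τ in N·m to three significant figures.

Dipole B is on the axis of dipole A, so B₁ there is axial: B₁ = (μ₀/4π)·2m₁/r³ along +z.
B₁ = 2(10⁻⁷)(0.300)/(0.197)³ = 7.848×10⁻⁶ T.
τ = m₂ B₁ sinθ.
τ = (1.67)(7.848×10⁻⁶)·sin42° = 8.770×10⁻⁶ N·m.

τ ≈ 8.77×10⁻⁶ N·m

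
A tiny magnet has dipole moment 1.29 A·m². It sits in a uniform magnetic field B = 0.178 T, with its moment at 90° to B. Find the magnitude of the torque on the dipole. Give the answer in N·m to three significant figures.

τ ≈ 0.230 N·m

Torque on a magnetic dipole: τ = mB sinθ.
τ = (1.29)(0.178)·sin90° = 0.2296 N·m.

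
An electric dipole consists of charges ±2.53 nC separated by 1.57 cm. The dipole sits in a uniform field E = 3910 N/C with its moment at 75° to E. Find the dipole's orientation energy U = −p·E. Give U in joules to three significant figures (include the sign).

Dipole moment p = qd = (2.53×10⁻⁹ C)(0.0157 m) = 3.972×10⁻¹¹ C·m.
U = −p·E = −pE cosθ.
U = −(3.972×10⁻¹¹)(3910)·cos75° = -4.020×10⁻⁸ J.

U ≈ -4.02×10⁻⁸ J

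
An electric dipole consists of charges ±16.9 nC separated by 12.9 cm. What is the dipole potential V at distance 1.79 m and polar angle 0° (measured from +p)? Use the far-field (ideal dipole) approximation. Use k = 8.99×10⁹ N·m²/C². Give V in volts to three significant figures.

Dipole moment p = qd = (1.69×10⁻⁸ C)(0.129 m) = 2.18×10⁻⁹ C·m.
The dipole potential is V = kp cosθ / r².
V = (8.99×10⁹)(2.18×10⁻⁹)·cos0° / (1.79)² = 6.117 V.

V ≈ 6.12 V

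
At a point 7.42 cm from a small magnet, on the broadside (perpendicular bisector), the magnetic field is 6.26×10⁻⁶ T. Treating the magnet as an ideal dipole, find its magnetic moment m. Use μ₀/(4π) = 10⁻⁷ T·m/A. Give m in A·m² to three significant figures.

m ≈ 0.0256 A·m²

In the equatorial plane B = (μ₀/4π)·m/r³, so m = Br³·4π/(μ₀).
m = (6.26×10⁻⁶)·(0.0742)³ / (10⁻⁷) = 0.02557 A·m².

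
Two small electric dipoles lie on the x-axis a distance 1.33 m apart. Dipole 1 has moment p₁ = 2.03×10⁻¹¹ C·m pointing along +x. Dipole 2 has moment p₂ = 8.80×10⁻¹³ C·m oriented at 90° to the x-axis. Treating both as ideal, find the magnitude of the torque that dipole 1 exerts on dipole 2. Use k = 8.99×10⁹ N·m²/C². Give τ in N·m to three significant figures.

τ ≈ 1.37×10⁻¹³ N·m

The second dipole sits on the axis of the first, so the field there is axial: E₁ = 2kp₁/r³ along +x.
E₁ = 2(8.99×10⁹)(2.03×10⁻¹¹)/(1.33)³ = 0.1551 N/C.
Torque on the second dipole: τ = p₂ E₁ sinθ.
τ = (8.80×10⁻¹³)(0.1551)·sin90° = 1.365×10⁻¹³ N·m.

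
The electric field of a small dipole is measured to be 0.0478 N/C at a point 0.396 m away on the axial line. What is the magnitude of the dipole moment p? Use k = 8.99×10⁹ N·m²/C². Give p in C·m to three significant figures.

p ≈ 1.65×10⁻¹³ C·m

On axis E = 2kp/r³, so p = Er³/(2k).
p = (0.0478)·(0.396)³ / (2·8.99×10⁹) = 1.651×10⁻¹³ C·m.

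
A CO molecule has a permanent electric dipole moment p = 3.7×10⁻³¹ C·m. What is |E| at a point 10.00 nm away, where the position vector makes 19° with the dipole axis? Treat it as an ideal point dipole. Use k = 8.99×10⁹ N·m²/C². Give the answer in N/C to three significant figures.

E ≈ 6380 N/C

At angle θ the dipole field magnitude is E = (kp/r³)·√(1 + 3cos²θ).
kp/r³ = (8.99×10⁹)(3.70×10⁻³¹) / (1.00×10⁻⁸)³ = 3326 N/C.
√(1 + 3cos²19°) = √(1 + 3·0.8940) = √3.6820 ≈ 1.9189.
E ≈ 3326 × 1.919 = 6383 N/C.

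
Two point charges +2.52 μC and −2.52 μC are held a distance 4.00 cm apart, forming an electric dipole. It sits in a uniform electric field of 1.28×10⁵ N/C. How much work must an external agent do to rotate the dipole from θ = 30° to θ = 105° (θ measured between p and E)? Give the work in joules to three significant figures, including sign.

Dipole moment p = qd = (2.52×10⁻⁶ C)(0.0400 m) = 1.008×10⁻⁷ C·m.
W_ext = ΔU = U(θ₂) − U(θ₁) = −pE cosθ₂ − (−pE cosθ₁) = pE(cosθ₁ − cosθ₂).
W = (1.008×10⁻⁷)(1.28×10⁵)·(cos30° − cos105°) = (0.01290)·(+1.1248) = 0.01451 J.

W ≈ 0.0145 J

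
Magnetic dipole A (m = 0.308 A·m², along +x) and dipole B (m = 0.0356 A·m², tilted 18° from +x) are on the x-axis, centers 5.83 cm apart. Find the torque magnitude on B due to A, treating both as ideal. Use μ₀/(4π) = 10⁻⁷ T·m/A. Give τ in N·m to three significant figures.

Dipole B is on the axis of dipole A, so B₁ there is axial: B₁ = (μ₀/4π)·2m₁/r³ along +x.
B₁ = 2(10⁻⁷)(0.308)/(0.0583)³ = 3.109×10⁻⁴ T.
τ = m₂ B₁ sinθ.
τ = (0.0356)(3.109×10⁻⁴)·sin18° = 3.420×10⁻⁶ N·m.

τ ≈ 3.42×10⁻⁶ N·m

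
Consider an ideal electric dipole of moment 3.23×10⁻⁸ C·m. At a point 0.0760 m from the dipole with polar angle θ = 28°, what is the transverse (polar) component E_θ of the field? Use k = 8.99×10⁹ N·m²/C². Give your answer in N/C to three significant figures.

E_θ ≈ 3.11×10⁵ N/C

For a dipole, E_θ = (kp sinθ)/r³.
kp/r³ = (8.99×10⁹)(3.23×10⁻⁸)/(0.0760)³ = 6.615×10⁵ N/C.
E_θ = 6.615×10⁵·sin28° = 3.105×10⁵ N/C.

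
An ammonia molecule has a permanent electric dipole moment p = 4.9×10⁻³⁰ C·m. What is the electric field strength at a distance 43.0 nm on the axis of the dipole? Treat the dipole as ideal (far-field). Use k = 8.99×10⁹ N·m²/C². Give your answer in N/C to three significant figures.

On the dipole axis E = 2kp/r³.
E = 2·(8.99×10⁹)(4.90×10⁻³⁰) / (4.30×10⁻⁸)³ = 1108 N/C.

E ≈ 1110 N/C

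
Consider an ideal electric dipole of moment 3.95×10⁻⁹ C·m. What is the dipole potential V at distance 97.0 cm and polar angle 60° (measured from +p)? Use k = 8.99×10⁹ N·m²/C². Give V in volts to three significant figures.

V ≈ 18.9 V

The dipole potential is V = kp cosθ / r².
V = (8.99×10⁹)(3.95×10⁻⁹)·cos60° / (0.970)² = 18.87 V.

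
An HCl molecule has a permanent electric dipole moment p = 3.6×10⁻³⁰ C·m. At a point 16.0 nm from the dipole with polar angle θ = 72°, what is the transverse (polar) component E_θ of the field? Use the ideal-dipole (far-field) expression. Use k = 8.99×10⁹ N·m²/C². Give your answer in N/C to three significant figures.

For a dipole, E_θ = (kp sinθ)/r³.
kp/r³ = (8.99×10⁹)(3.60×10⁻³⁰)/(1.60×10⁻⁸)³ = 7901 N/C.
E_θ = 7901·sin72° = 7515 N/C.

E_θ ≈ 7510 N/C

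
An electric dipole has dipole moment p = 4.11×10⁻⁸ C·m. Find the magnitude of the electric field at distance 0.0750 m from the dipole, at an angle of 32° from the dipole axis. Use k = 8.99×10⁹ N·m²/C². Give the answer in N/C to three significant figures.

At angle θ the dipole field magnitude is E = (kp/r³)·√(1 + 3cos²θ).
kp/r³ = (8.99×10⁹)(4.11×10⁻⁸) / (0.0750)³ = 8.758×10⁵ N/C.
√(1 + 3cos²32°) = √(1 + 3·0.7192) = √3.1576 ≈ 1.7770.
E ≈ 8.758×10⁵ × 1.777 = 1.556×10⁶ N/C.

E ≈ 1.56×10⁶ N/C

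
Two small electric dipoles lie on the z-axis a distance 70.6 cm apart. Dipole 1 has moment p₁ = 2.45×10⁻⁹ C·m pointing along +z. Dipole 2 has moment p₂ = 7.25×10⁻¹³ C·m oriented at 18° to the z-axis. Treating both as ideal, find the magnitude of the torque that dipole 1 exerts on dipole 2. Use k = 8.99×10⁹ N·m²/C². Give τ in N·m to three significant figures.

τ ≈ 2.80×10⁻¹¹ N·m

The second dipole sits on the axis of the first, so the field there is axial: E₁ = 2kp₁/r³ along +z.
E₁ = 2(8.99×10⁹)(2.45×10⁻⁹)/(0.706)³ = 125.2 N/C.
Torque on the second dipole: τ = p₂ E₁ sinθ.
τ = (7.25×10⁻¹³)(125.2)·sin18° = 2.805×10⁻¹¹ N·m.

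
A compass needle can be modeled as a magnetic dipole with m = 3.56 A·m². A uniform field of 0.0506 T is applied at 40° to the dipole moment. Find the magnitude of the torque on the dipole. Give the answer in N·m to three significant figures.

Torque on a magnetic dipole: τ = mB sinθ.
τ = (3.56)(0.0506)·sin40° = 0.1158 N·m.

τ ≈ 0.116 N·m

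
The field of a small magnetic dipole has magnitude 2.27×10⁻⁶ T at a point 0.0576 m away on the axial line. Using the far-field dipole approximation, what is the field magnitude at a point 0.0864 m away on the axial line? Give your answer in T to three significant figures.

Dipole fields scale as 1/r³ in the far field; the geometry is the same at both points.
B₂ = B₁ · (r₁/r₂)³ = 2.27×10⁻⁶ · (0.0576/0.0864)³.
(r₁/r₂)³ = (0.6667)³ = 0.2963.
B₂ ≈ 6.726×10⁻⁷ T.

B ≈ 6.73×10⁻⁷ T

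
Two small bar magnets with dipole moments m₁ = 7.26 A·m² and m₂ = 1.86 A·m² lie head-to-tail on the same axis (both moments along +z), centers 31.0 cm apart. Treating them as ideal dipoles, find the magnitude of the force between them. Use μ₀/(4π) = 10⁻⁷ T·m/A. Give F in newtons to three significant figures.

F ≈ 8.77×10⁻⁴ N

On-axis B of dipole 1: B = (μ₀/4π)·2m₁/r³. Force on dipole 2: F = m₂·dB/dr.
dB/dr = −(μ₀/4π)·6m₁/r⁴, so |F| = (μ₀/4π)·6m₁m₂/r⁴.
F = 6(10⁻⁷)(7.26)(1.86)/(0.310)⁴ = 8.773×10⁻⁴ N.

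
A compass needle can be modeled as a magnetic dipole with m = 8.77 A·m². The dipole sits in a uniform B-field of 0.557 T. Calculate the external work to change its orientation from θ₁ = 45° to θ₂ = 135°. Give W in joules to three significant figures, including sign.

W ≈ 6.91 J

W_ext = ΔU = −mB cosθ₂ + mB cosθ₁ = mB(cosθ₁ − cosθ₂).
W = (8.77)(0.557)·(cos45° − cos135°) = (4.885)·(+1.4142) = 6.908 J.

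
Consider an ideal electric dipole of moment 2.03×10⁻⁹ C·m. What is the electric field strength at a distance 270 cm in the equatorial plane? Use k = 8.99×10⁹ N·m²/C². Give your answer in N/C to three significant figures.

On the perpendicular bisector E = kp/r³ (half the axial value at the same distance).
E = (8.99×10⁹)(2.03×10⁻⁹) / (2.70)³ = 0.9272 N/C.

E ≈ 0.927 N/C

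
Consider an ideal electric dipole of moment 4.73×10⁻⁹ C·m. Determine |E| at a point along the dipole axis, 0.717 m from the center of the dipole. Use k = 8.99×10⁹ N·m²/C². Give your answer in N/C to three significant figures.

On the dipole axis E = 2kp/r³.
E = 2·(8.99×10⁹)(4.73×10⁻⁹) / (0.717)³ = 230.7 N/C.

E ≈ 231 N/C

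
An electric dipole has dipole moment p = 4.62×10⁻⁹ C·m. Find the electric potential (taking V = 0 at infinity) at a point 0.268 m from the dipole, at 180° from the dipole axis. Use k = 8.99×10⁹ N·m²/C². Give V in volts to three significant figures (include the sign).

The dipole potential is V = kp cosθ / r².
V = (8.99×10⁹)(4.62×10⁻⁹)·cos180° / (0.268)² = -578.3 V.

V ≈ -578 V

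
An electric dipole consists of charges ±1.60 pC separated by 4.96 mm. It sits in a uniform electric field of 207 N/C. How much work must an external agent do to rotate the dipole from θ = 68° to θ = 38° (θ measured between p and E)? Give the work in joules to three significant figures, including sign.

Dipole moment p = qd = (1.60×10⁻¹² C)(0.00496 m) = 7.936×10⁻¹⁵ C·m.
W_ext = ΔU = U(θ₂) − U(θ₁) = −pE cosθ₂ − (−pE cosθ₁) = pE(cosθ₁ − cosθ₂).
W = (7.936×10⁻¹⁵)(207)·(cos68° − cos38°) = (1.643×10⁻¹²)·(-0.4134) = -6.791×10⁻¹³ J.

W ≈ -6.79×10⁻¹³ J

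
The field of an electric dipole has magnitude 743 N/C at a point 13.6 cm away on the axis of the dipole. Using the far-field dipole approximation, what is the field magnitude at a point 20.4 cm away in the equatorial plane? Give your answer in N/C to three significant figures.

E ≈ 110 N/C

Dipole fields scale as 1/r³ in the far field.
The axial field is twice the equatorial field at the same r, so the geometry factor is 1/2.
E₂ = E₁ · (1/2) · (r₁/r₂)³ = 743 · 0.5 · (13.6/20.4)³.
(r₁/r₂)³ = (0.6667)³ = 0.2963.
E₂ ≈ 110.1 N/C.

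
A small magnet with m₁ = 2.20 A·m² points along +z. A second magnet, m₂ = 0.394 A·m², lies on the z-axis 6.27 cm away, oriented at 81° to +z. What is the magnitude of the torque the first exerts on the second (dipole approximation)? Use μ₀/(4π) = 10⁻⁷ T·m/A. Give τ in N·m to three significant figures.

Dipole B is on the axis of dipole A, so B₁ there is axial: B₁ = (μ₀/4π)·2m₁/r³ along +z.
B₁ = 2(10⁻⁷)(2.20)/(0.0627)³ = 0.001785 T.
τ = m₂ B₁ sinθ.
τ = (0.394)(0.001785)·sin81° = 6.947×10⁻⁴ N·m.

τ ≈ 6.95×10⁻⁴ N·m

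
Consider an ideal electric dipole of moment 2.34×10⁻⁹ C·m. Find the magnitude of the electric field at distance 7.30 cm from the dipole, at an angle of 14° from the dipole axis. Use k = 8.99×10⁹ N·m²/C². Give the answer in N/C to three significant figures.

At angle θ the dipole field magnitude is E = (kp/r³)·√(1 + 3cos²θ).
kp/r³ = (8.99×10⁹)(2.34×10⁻⁹) / (0.0730)³ = 5.408×10⁴ N/C.
√(1 + 3cos²14°) = √(1 + 3·0.9415) = √3.8244 ≈ 1.9556.
E ≈ 5.408×10⁴ × 1.956 = 1.058×10⁵ N/C.

E ≈ 1.06×10⁵ N/C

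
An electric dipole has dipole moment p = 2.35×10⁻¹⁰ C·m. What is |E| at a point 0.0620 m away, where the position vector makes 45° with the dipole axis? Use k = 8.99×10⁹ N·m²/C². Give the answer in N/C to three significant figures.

At angle θ the dipole field magnitude is E = (kp/r³)·√(1 + 3cos²θ).
kp/r³ = (8.99×10⁹)(2.35×10⁻¹⁰) / (0.0620)³ = 8864 N/C.
√(1 + 3cos²45°) = √(1 + 3·0.5000) = √2.5000 ≈ 1.5811.
E ≈ 8864 × 1.581 = 1.402×10⁴ N/C.

E ≈ 1.40×10⁴ N/C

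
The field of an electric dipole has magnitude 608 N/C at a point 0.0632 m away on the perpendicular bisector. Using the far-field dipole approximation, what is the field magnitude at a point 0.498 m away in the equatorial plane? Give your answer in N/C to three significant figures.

Dipole fields scale as 1/r³ in the far field; the geometry is the same at both points.
E₂ = E₁ · (r₁/r₂)³ = 608 · (0.0632/0.498)³.
(r₁/r₂)³ = (0.1269)³ = 0.002044.
E₂ ≈ 1.243 N/C.

E ≈ 1.24 N/C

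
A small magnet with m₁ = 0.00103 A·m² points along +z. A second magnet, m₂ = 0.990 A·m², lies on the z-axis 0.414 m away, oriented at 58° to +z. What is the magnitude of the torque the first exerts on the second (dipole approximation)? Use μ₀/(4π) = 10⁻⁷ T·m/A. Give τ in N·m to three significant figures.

τ ≈ 2.44×10⁻⁹ N·m

Dipole B is on the axis of dipole A, so B₁ there is axial: B₁ = (μ₀/4π)·2m₁/r³ along +z.
B₁ = 2(10⁻⁷)(0.00103)/(0.414)³ = 2.903×10⁻⁹ T.
τ = m₂ B₁ sinθ.
τ = (0.990)(2.903×10⁻⁹)·sin58° = 2.437×10⁻⁹ N·m.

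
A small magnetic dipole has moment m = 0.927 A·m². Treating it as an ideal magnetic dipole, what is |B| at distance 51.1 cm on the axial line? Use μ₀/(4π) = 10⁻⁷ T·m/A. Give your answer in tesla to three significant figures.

B ≈ 1.39×10⁻⁶ T

On axis B = (μ₀/4π)·2m/r³.
B = 2·(10⁻⁷)·(0.927) / (0.511)³ = 1.389×10⁻⁶ T.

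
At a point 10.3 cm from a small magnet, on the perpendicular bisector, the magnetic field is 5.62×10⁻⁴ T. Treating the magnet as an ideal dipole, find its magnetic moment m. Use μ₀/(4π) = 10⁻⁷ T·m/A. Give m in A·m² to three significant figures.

m ≈ 6.14 A·m²

In the equatorial plane B = (μ₀/4π)·m/r³, so m = Br³·4π/(μ₀).
m = (5.62×10⁻⁴)·(0.103)³ / (10⁻⁷) = 6.141 A·m².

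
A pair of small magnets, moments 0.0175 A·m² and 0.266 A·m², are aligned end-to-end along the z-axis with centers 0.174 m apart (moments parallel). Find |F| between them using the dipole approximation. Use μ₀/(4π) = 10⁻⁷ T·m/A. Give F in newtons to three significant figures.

F ≈ 3.05×10⁻⁶ N

On-axis B of dipole 1: B = (μ₀/4π)·2m₁/r³. Force on dipole 2: F = m₂·dB/dr.
dB/dr = −(μ₀/4π)·6m₁/r⁴, so |F| = (μ₀/4π)·6m₁m₂/r⁴.
F = 6(10⁻⁷)(0.0175)(0.266)/(0.174)⁴ = 3.047×10⁻⁶ N.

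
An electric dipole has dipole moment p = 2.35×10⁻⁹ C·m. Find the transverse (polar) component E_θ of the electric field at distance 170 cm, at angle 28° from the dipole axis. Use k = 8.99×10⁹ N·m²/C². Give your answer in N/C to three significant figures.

For a dipole, E_θ = (kp sinθ)/r³.
kp/r³ = (8.99×10⁹)(2.35×10⁻⁹)/(1.70)³ = 4.300 N/C.
E_θ = 4.300·sin28° = 2.019 N/C.

E_θ ≈ 2.02 N/C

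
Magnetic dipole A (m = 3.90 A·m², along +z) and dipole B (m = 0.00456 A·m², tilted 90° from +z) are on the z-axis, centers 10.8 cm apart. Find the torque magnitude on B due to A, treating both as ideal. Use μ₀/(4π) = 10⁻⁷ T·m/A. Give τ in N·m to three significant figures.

τ ≈ 2.82×10⁻⁶ N·m

Dipole B is on the axis of dipole A, so B₁ there is axial: B₁ = (μ₀/4π)·2m₁/r³ along +z.
B₁ = 2(10⁻⁷)(3.90)/(0.108)³ = 6.192×10⁻⁴ T.
τ = m₂ B₁ sinθ.
τ = (0.00456)(6.192×10⁻⁴)·sin90° = 2.824×10⁻⁶ N·m.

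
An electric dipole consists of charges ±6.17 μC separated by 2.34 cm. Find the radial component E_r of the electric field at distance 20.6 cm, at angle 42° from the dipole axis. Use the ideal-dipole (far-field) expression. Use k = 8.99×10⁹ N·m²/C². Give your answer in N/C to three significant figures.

E_r ≈ 2.21×10⁵ N/C

Dipole moment p = qd = (6.17×10⁻⁶ C)(0.0234 m) = 1.444×10⁻⁷ C·m.
For a dipole, E_r = (2kp cosθ)/r³.
kp/r³ = (8.99×10⁹)(1.444×10⁻⁷)/(0.206)³ = 1.485×10⁵ N/C.
E_r = 2·1.485×10⁵·cos42° = 2.207×10⁵ N/C.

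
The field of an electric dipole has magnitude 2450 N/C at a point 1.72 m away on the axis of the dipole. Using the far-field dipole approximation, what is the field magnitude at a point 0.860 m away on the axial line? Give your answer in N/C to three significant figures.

Dipole fields scale as 1/r³ in the far field; the geometry is the same at both points.
E₂ = E₁ · (r₁/r₂)³ = 2450 · (1.72/0.860)³.
(r₁/r₂)³ = (2)³ = 8.
E₂ ≈ 1.960×10⁴ N/C.

E ≈ 1.96×10⁴ N/C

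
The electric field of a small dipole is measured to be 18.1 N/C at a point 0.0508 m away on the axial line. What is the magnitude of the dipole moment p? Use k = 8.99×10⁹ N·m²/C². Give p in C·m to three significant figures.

p ≈ 1.32×10⁻¹³ C·m

On axis E = 2kp/r³, so p = Er³/(2k).
p = (18.1)·(0.0508)³ / (2·8.99×10⁹) = 1.320×10⁻¹³ C·m.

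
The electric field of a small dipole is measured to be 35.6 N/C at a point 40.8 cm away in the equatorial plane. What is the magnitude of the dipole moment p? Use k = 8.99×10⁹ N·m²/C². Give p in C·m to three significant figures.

p ≈ 2.69×10⁻¹⁰ C·m

In the equatorial plane E = kp/r³, so p = Er³/(k).
p = (35.6)·(0.408)³ / (8.99×10⁹) = 2.689×10⁻¹⁰ C·m.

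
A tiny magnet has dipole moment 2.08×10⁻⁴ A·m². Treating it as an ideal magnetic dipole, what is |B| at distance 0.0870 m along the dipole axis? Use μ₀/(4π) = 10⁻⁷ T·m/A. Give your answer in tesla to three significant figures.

B ≈ 6.32×10⁻⁸ T

On axis B = (μ₀/4π)·2m/r³.
B = 2·(10⁻⁷)·(2.08×10⁻⁴) / (0.0870)³ = 6.317×10⁻⁸ T.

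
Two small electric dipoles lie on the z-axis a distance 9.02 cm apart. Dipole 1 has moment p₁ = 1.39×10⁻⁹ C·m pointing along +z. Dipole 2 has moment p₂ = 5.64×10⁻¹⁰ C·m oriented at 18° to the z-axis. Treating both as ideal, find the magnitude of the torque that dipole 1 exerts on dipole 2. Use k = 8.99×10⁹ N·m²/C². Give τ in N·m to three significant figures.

The second dipole sits on the axis of the first, so the field there is axial: E₁ = 2kp₁/r³ along +z.
E₁ = 2(8.99×10⁹)(1.39×10⁻⁹)/(0.0902)³ = 3.406×10⁴ N/C.
Torque on the second dipole: τ = p₂ E₁ sinθ.
τ = (5.64×10⁻¹⁰)(3.406×10⁴)·sin18° = 5.935×10⁻⁶ N·m.

τ ≈ 5.94×10⁻⁶ N·m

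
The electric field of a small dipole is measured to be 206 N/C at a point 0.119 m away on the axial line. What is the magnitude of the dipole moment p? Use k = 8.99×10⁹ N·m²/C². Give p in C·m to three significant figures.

On axis E = 2kp/r³, so p = Er³/(2k).
p = (206)·(0.119)³ / (2·8.99×10⁹) = 1.931×10⁻¹¹ C·m.

p ≈ 1.93×10⁻¹¹ C·m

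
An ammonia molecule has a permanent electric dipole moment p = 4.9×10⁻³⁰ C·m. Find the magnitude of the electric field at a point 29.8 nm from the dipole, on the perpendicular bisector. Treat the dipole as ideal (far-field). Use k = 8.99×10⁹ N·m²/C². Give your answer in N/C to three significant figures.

In the equatorial plane E = kp/r³.
E = (8.99×10⁹)(4.90×10⁻³⁰) / (2.98×10⁻⁸)³ = 1665 N/C.

E ≈ 1660 N/C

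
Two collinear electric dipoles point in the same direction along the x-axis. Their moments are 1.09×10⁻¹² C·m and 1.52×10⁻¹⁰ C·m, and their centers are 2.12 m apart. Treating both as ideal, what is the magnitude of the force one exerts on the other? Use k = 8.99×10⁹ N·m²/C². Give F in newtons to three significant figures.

On-axis field of dipole 1 at distance r: E = 2kp₁/r³. Force on dipole 2 is F = p₂·dE/dr (gradient along axis).
dE/dr = −6kp₁/r⁴, so |F| = 6kp₁p₂/r⁴ (attractive for aligned moments).
F = 6(8.99×10⁹)(1.09×10⁻¹²)(1.52×10⁻¹⁰)/(2.12)⁴ = 4.424×10⁻¹³ N.

F ≈ 4.42×10⁻¹³ N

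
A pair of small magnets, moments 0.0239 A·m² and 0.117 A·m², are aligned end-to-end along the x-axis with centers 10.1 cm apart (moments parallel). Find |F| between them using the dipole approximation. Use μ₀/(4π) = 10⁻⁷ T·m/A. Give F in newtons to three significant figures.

F ≈ 1.61×10⁻⁵ N

On-axis B of dipole 1: B = (μ₀/4π)·2m₁/r³. Force on dipole 2: F = m₂·dB/dr.
dB/dr = −(μ₀/4π)·6m₁/r⁴, so |F| = (μ₀/4π)·6m₁m₂/r⁴.
F = 6(10⁻⁷)(0.0239)(0.117)/(0.101)⁴ = 1.612×10⁻⁵ N.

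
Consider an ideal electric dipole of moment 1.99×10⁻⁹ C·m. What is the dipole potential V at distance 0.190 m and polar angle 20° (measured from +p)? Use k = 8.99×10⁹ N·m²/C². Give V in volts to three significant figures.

The dipole potential is V = kp cosθ / r².
V = (8.99×10⁹)(1.99×10⁻⁹)·cos20° / (0.190)² = 465.7 V.

V ≈ 466 V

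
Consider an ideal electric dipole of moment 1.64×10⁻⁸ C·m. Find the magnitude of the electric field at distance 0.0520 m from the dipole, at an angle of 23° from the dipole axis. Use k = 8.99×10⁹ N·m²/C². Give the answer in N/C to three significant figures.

E ≈ 1.97×10⁶ N/C

At angle θ the dipole field magnitude is E = (kp/r³)·√(1 + 3cos²θ).
kp/r³ = (8.99×10⁹)(1.64×10⁻⁸) / (0.0520)³ = 1.049×10⁶ N/C.
√(1 + 3cos²23°) = √(1 + 3·0.8473) = √3.5420 ≈ 1.8820.
E ≈ 1.049×10⁶ × 1.882 = 1.973×10⁶ N/C.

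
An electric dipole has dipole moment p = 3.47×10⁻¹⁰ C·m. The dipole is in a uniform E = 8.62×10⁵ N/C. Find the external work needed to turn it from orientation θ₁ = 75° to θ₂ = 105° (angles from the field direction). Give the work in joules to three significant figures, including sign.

W ≈ 1.55×10⁻⁴ J

W_ext = ΔU = U(θ₂) − U(θ₁) = −pE cosθ₂ − (−pE cosθ₁) = pE(cosθ₁ − cosθ₂).
W = (3.47×10⁻¹⁰)(8.62×10⁵)·(cos75° − cos105°) = (2.991×10⁻⁴)·(+0.5176) = 1.548×10⁻⁴ J.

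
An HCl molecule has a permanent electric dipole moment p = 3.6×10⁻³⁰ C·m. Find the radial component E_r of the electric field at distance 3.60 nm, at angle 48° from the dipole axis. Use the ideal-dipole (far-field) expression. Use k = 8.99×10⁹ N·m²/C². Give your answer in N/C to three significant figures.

E_r ≈ 9.28×10⁵ N/C

For a dipole, E_r = (2kp cosθ)/r³.
kp/r³ = (8.99×10⁹)(3.60×10⁻³⁰)/(3.60×10⁻⁹)³ = 6.937×10⁵ N/C.
E_r = 2·6.937×10⁵·cos48° = 9.283×10⁵ N/C.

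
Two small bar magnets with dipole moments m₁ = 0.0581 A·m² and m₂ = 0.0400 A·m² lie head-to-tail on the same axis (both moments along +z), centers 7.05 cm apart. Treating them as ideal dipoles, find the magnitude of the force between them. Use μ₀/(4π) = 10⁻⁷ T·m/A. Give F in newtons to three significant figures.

F ≈ 5.64×10⁻⁵ N

On-axis B of dipole 1: B = (μ₀/4π)·2m₁/r³. Force on dipole 2: F = m₂·dB/dr.
dB/dr = −(μ₀/4π)·6m₁/r⁴, so |F| = (μ₀/4π)·6m₁m₂/r⁴.
F = 6(10⁻⁷)(0.0581)(0.0400)/(0.0705)⁴ = 5.645×10⁻⁵ N.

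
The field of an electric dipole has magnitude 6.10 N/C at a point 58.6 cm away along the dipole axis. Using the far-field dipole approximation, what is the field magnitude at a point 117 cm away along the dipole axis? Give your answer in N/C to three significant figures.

Dipole fields scale as 1/r³ in the far field; the geometry is the same at both points.
E₂ = E₁ · (r₁/r₂)³ = 6.10 · (58.6/117)³.
(r₁/r₂)³ = (0.5009)³ = 0.1256.
E₂ ≈ 0.7664 N/C.

E ≈ 0.766 N/C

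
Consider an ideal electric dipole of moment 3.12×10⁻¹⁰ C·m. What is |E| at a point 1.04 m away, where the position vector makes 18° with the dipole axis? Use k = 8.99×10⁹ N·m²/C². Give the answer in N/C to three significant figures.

E ≈ 4.81 N/C

At angle θ the dipole field magnitude is E = (kp/r³)·√(1 + 3cos²θ).
kp/r³ = (8.99×10⁹)(3.12×10⁻¹⁰) / (1.04)³ = 2.494 N/C.
√(1 + 3cos²18°) = √(1 + 3·0.9045) = √3.7135 ≈ 1.9271.
E ≈ 2.494 × 1.927 = 4.805 N/C.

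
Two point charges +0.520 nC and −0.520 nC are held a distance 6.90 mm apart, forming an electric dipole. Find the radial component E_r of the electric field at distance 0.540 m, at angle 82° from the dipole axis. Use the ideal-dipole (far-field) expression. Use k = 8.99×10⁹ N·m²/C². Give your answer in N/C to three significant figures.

Dipole moment p = qd = (5.20×10⁻¹⁰ C)(0.00690 m) = 3.588×10⁻¹² C·m.
For a dipole, E_r = (2kp cosθ)/r³.
kp/r³ = (8.99×10⁹)(3.588×10⁻¹²)/(0.540)³ = 0.2048 N/C.
E_r = 2·0.2048·cos82° = 0.05702 N/C.

E_r ≈ 0.0570 N/C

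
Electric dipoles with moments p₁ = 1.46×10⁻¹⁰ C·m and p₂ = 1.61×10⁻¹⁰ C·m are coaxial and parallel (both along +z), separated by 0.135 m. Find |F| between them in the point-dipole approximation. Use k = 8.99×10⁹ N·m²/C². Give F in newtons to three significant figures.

On-axis field of dipole 1 at distance r: E = 2kp₁/r³. Force on dipole 2 is F = p₂·dE/dr (gradient along axis).
dE/dr = −6kp₁/r⁴, so |F| = 6kp₁p₂/r⁴ (attractive for aligned moments).
F = 6(8.99×10⁹)(1.46×10⁻¹⁰)(1.61×10⁻¹⁰)/(0.135)⁴ = 3.817×10⁻⁶ N.

F ≈ 3.82×10⁻⁶ N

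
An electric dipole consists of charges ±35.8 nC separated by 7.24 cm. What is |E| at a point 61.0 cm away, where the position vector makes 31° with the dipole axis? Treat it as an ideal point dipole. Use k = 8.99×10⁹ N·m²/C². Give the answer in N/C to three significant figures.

Dipole moment p = qd = (3.58×10⁻⁸ C)(0.0724 m) = 2.592×10⁻⁹ C·m.
At angle θ the dipole field magnitude is E = (kp/r³)·√(1 + 3cos²θ).
kp/r³ = (8.99×10⁹)(2.592×10⁻⁹) / (0.610)³ = 102.7 N/C.
√(1 + 3cos²31°) = √(1 + 3·0.7347) = √3.2042 ≈ 1.7900.
E ≈ 102.7 × 1.790 = 183.8 N/C.

E ≈ 184 N/C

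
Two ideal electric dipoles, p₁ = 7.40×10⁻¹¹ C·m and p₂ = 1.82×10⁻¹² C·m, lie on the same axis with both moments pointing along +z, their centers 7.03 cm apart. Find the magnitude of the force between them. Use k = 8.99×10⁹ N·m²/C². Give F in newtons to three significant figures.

F ≈ 2.97×10⁻⁷ N

On-axis field of dipole 1 at distance r: E = 2kp₁/r³. Force on dipole 2 is F = p₂·dE/dr (gradient along axis).
dE/dr = −6kp₁/r⁴, so |F| = 6kp₁p₂/r⁴ (attractive for aligned moments).
F = 6(8.99×10⁹)(7.40×10⁻¹¹)(1.82×10⁻¹²)/(0.0703)⁴ = 2.974×10⁻⁷ N.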